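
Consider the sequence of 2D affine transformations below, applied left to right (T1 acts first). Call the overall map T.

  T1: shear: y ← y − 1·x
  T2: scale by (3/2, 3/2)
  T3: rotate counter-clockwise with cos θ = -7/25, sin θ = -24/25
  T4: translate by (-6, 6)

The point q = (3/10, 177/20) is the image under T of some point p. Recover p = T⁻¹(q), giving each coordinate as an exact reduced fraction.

p = (-3, 1/2)

T1 = [1 0 0; -1 1 0; 0 0 1]
T2·T1 = [3/2 0 0; -3/2 3/2 0; 0 0 1]
T3·…·T1 = [-93/50 36/25 0; -51/50 -21/50 0; 0 0 1]
T4·…·T1 = [-93/50 36/25 -6; -51/50 -21/50 6; 0 0 1]
det M = 9/4; M⁻¹ = [-14/75 -16/25 68/25; 34/75 -62/75 192/25; 0 0 1]
M⁻¹ · (3/10, 177/20)ᵀ = (-3, 1/2)ᵀ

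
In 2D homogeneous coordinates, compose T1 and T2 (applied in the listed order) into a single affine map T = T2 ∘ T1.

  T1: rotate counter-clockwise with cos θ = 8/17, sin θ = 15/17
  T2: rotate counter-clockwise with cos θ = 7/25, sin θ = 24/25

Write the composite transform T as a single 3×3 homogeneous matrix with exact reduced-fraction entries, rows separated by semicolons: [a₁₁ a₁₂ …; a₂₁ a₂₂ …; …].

T = [-304/425 -297/425 0; 297/425 -304/425 0; 0 0 1]

T1 = [8/17 -15/17 0; 15/17 8/17 0; 0 0 1]
T2·T1 = [-304/425 -297/425 0; 297/425 -304/425 0; 0 0 1]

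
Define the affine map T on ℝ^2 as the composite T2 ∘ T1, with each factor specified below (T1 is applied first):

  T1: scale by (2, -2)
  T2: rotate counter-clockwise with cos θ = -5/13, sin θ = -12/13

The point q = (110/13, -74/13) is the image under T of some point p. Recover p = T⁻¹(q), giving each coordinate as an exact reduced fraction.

p = (1, -5)

T1 = [2 0 0; 0 -2 0; 0 0 1]
T2·T1 = [-10/13 -24/13 0; -24/13 10/13 0; 0 0 1]
det M = -4; M⁻¹ = [-5/26 -6/13 0; -6/13 5/26 0; 0 0 1]
M⁻¹ · (110/13, -74/13)ᵀ = (1, -5)ᵀ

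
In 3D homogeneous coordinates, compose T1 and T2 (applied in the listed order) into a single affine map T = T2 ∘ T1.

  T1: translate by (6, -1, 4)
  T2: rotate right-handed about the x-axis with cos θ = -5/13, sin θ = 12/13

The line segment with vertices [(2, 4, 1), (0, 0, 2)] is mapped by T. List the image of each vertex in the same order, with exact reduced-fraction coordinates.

T1 translate by (6, -1, 4): (2, 4, 1) → (8, 3, 5); (0, 0, 2) → (6, -1, 6)
T2 rotate right-handed about the x-axis with cos θ = -5/13, sin θ = 12/13: (8, 3, 5) → (8, -75/13, 11/13); (6, -1, 6) → (6, -67/13, -42/13)

image vertices: (8, -75/13, 11/13), (6, -67/13, -42/13)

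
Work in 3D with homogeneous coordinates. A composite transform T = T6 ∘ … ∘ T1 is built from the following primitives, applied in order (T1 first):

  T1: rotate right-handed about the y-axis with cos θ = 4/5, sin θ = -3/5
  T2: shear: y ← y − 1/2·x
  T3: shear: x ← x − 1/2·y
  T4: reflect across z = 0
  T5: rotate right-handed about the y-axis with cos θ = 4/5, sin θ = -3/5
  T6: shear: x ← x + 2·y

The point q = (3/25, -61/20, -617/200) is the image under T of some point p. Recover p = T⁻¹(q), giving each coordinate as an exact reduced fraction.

p = (5, -9/4, 4)

T1 = [4/5 0 -3/5 0; 0 1 0 0; 3/5 0 4/5 0; 0 0 0 1]
T2·T1 = [4/5 0 -3/5 0; -2/5 1 3/10 0; 3/5 0 4/5 0; 0 0 0 1]
T3·…·T1 = [1 -1/2 -3/4 0; -2/5 1 3/10 0; 3/5 0 4/5 0; 0 0 0 1]
T4·…·T1 = [1 -1/2 -3/4 0; -2/5 1 3/10 0; -3/5 0 -4/5 0; 0 0 0 1]
T5·…·T1 = [29/25 -2/5 -3/25 0; -2/5 1 3/10 0; 3/25 -3/10 -109/100 0; 0 0 0 1]
T6·…·T1 = [9/25 8/5 12/25 0; -2/5 1 3/10 0; 3/25 -3/10 -109/100 0; 0 0 0 1]
det M = -1; M⁻¹ = [1 -8/5 0 0; 2/5 9/20 3/10 0; 0 -3/10 -1 0; 0 0 0 1]
M⁻¹ · (3/25, -61/20, -617/200)ᵀ = (5, -9/4, 4)ᵀ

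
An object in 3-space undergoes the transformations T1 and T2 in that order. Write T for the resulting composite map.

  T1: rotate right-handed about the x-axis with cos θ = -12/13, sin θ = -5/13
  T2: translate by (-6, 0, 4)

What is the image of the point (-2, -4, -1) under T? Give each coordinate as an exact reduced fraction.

T(p) = (-8, 43/13, 84/13)

T1 rotate right-handed about the x-axis with cos θ = -12/13, sin θ = -5/13: (-2, -4, -1) → (-2, 43/13, 32/13)
T2 translate by (-6, 0, 4): (-2, 43/13, 32/13) → (-8, 43/13, 84/13)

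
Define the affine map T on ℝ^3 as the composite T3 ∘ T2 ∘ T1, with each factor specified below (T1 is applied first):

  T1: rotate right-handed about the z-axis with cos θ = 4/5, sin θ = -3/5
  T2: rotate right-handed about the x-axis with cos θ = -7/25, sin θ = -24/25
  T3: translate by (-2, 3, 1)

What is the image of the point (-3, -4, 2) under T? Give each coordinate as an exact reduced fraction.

T1 rotate right-handed about the z-axis with cos θ = 4/5, sin θ = -3/5: (-3, -4, 2) → (-24/5, -7/5, 2)
T2 rotate right-handed about the x-axis with cos θ = -7/25, sin θ = -24/25: (-24/5, -7/5, 2) → (-24/5, 289/125, 98/125)
T3 translate by (-2, 3, 1): (-24/5, 289/125, 98/125) → (-34/5, 664/125, 223/125)

T(p) = (-34/5, 664/125, 223/125)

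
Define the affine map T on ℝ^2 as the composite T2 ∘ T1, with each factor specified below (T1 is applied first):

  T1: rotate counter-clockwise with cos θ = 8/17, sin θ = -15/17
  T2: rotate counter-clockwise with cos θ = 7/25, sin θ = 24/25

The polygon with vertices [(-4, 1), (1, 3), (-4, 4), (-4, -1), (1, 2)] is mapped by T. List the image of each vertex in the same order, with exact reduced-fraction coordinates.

T1 rotate counter-clockwise with cos θ = 8/17, sin θ = -15/17: (-4, 1) → (-1, 4); (1, 3) → (53/17, 9/17); (-4, 4) → (28/17, 92/17); (-4, -1) → (-47/17, 52/17); (1, 2) → (38/17, 1/17)
T2 rotate counter-clockwise with cos θ = 7/25, sin θ = 24/25: (-1, 4) → (-103/25, 4/25); (53/17, 9/17) → (31/85, 267/85); (28/17, 92/17) → (-2012/425, 1316/425); (-47/17, 52/17) → (-1577/425, -764/425); (38/17, 1/17) → (242/425, 919/425)

image vertices: (-103/25, 4/25), (31/85, 267/85), (-2012/425, 1316/425), (-1577/425, -764/425), (242/425, 919/425)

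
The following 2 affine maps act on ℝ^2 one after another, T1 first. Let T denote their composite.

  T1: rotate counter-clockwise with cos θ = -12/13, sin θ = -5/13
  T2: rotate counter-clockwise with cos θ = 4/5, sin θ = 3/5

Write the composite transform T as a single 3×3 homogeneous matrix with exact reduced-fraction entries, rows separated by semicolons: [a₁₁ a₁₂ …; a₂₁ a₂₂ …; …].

T = [-33/65 56/65 0; -56/65 -33/65 0; 0 0 1]

T1 = [-12/13 5/13 0; -5/13 -12/13 0; 0 0 1]
T2·T1 = [-33/65 56/65 0; -56/65 -33/65 0; 0 0 1]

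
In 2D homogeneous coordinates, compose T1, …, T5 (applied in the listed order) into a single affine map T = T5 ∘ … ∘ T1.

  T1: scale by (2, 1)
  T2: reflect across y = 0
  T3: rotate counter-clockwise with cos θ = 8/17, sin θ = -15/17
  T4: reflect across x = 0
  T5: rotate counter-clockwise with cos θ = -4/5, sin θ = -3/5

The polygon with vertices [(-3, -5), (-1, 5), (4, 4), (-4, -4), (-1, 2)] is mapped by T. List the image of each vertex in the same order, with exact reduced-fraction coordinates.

image vertices: (498/85, -439/85), (-394/85, -233/85), (-88/17, 124/17), (88/17, -124/17), (-142/85, -194/85)

T1 scale by (2, 1): (-3, -5) → (-6, -5); (-1, 5) → (-2, 5); (4, 4) → (8, 4); (-4, -4) → (-8, -4); (-1, 2) → (-2, 2)
T2 reflect across y = 0: (-6, -5) → (-6, 5); (-2, 5) → (-2, -5); (8, 4) → (8, -4); (-8, -4) → (-8, 4); (-2, 2) → (-2, -2)
T3 rotate counter-clockwise with cos θ = 8/17, sin θ = -15/17: (-6, 5) → (27/17, 130/17); (-2, -5) → (-91/17, -10/17); (8, -4) → (4/17, -152/17); (-8, 4) → (-4/17, 152/17); (-2, -2) → (-46/17, 14/17)
T4 reflect across x = 0: (27/17, 130/17) → (-27/17, 130/17); (-91/17, -10/17) → (91/17, -10/17); (4/17, -152/17) → (-4/17, -152/17); (-4/17, 152/17) → (4/17, 152/17); (-46/17, 14/17) → (46/17, 14/17)
T5 rotate counter-clockwise with cos θ = -4/5, sin θ = -3/5: (-27/17, 130/17) → (498/85, -439/85); (91/17, -10/17) → (-394/85, -233/85); (-4/17, -152/17) → (-88/17, 124/17); (4/17, 152/17) → (88/17, -124/17); (46/17, 14/17) → (-142/85, -194/85)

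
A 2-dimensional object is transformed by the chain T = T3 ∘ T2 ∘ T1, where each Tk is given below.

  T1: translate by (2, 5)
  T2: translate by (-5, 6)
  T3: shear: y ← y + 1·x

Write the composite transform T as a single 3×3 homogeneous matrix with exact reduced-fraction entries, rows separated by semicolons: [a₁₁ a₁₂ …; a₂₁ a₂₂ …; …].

T1 = [1 0 2; 0 1 5; 0 0 1]
T2·T1 = [1 0 -3; 0 1 11; 0 0 1]
T3·…·T1 = [1 0 -3; 1 1 8; 0 0 1]

T = [1 0 -3; 1 1 8; 0 0 1]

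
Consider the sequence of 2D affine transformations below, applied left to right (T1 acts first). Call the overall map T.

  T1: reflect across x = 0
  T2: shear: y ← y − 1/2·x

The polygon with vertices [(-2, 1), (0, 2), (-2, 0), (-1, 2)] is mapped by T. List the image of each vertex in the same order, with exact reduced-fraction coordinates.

T1 reflect across x = 0: (-2, 1) → (2, 1); (0, 2) → (0, 2); (-2, 0) → (2, 0); (-1, 2) → (1, 2)
T2 shear: y ← y − 1/2·x: (2, 1) → (2, 0); (0, 2) → (0, 2); (2, 0) → (2, -1); (1, 2) → (1, 3/2)

image vertices: (2, 0), (0, 2), (2, -1), (1, 3/2)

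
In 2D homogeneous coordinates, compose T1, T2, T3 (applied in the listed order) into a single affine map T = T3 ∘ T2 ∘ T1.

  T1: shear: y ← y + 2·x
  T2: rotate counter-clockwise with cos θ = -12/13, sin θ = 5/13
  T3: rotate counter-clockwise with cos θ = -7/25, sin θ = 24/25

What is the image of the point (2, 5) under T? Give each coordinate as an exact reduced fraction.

T1 shear: y ← y + 2·x: (2, 5) → (2, 9)
T2 rotate counter-clockwise with cos θ = -12/13, sin θ = 5/13: (2, 9) → (-69/13, -98/13)
T3 rotate counter-clockwise with cos θ = -7/25, sin θ = 24/25: (-69/13, -98/13) → (567/65, -194/65)

T(p) = (567/65, -194/65)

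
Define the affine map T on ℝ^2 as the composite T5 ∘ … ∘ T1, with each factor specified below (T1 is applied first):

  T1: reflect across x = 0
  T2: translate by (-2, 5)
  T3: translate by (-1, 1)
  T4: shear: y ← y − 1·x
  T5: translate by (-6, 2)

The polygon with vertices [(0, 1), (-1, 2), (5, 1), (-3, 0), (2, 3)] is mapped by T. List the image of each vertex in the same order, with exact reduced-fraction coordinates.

T1 reflect across x = 0: (0, 1) → (0, 1); (-1, 2) → (1, 2); (5, 1) → (-5, 1); (-3, 0) → (3, 0); (2, 3) → (-2, 3)
T2 translate by (-2, 5): (0, 1) → (-2, 6); (1, 2) → (-1, 7); (-5, 1) → (-7, 6); (3, 0) → (1, 5); (-2, 3) → (-4, 8)
T3 translate by (-1, 1): (-2, 6) → (-3, 7); (-1, 7) → (-2, 8); (-7, 6) → (-8, 7); (1, 5) → (0, 6); (-4, 8) → (-5, 9)
T4 shear: y ← y − 1·x: (-3, 7) → (-3, 10); (-2, 8) → (-2, 10); (-8, 7) → (-8, 15); (0, 6) → (0, 6); (-5, 9) → (-5, 14)
T5 translate by (-6, 2): (-3, 10) → (-9, 12); (-2, 10) → (-8, 12); (-8, 15) → (-14, 17); (0, 6) → (-6, 8); (-5, 14) → (-11, 16)

image vertices: (-9, 12), (-8, 12), (-14, 17), (-6, 8), (-11, 16)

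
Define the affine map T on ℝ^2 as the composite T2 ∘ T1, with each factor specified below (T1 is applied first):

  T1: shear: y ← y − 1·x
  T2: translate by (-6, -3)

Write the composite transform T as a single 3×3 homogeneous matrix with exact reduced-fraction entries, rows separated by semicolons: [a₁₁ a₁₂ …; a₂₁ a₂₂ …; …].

T1 = [1 0 0; -1 1 0; 0 0 1]
T2·T1 = [1 0 -6; -1 1 -3; 0 0 1]

T = [1 0 -6; -1 1 -3; 0 0 1]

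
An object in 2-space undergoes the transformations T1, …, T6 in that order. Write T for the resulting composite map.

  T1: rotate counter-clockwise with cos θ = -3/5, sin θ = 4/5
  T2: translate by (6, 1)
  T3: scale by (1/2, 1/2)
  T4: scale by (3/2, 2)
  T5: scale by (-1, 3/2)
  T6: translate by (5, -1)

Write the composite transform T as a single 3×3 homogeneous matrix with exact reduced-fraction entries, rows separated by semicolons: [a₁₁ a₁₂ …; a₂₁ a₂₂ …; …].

T1 = [-3/5 -4/5 0; 4/5 -3/5 0; 0 0 1]
T2·T1 = [-3/5 -4/5 6; 4/5 -3/5 1; 0 0 1]
T3·…·T1 = [-3/10 -2/5 3; 2/5 -3/10 1/2; 0 0 1]
T4·…·T1 = [-9/20 -3/5 9/2; 4/5 -3/5 1; 0 0 1]
T5·…·T1 = [9/20 3/5 -9/2; 6/5 -9/10 3/2; 0 0 1]
T6·…·T1 = [9/20 3/5 1/2; 6/5 -9/10 1/2; 0 0 1]

T = [9/20 3/5 1/2; 6/5 -9/10 1/2; 0 0 1]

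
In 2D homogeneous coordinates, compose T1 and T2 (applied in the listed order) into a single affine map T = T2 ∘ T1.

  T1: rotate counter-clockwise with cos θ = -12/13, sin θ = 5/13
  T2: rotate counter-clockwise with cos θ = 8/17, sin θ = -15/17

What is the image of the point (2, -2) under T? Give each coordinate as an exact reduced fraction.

T1 rotate counter-clockwise with cos θ = -12/13, sin θ = 5/13: (2, -2) → (-14/13, 34/13)
T2 rotate counter-clockwise with cos θ = 8/17, sin θ = -15/17: (-14/13, 34/13) → (398/221, 482/221)

T(p) = (398/221, 482/221)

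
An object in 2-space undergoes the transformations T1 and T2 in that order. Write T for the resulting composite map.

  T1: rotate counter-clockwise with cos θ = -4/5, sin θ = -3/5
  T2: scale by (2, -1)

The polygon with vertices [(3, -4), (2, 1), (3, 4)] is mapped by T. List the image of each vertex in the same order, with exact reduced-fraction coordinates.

image vertices: (-48/5, -7/5), (-2, 2), (0, 5)

T1 rotate counter-clockwise with cos θ = -4/5, sin θ = -3/5: (3, -4) → (-24/5, 7/5); (2, 1) → (-1, -2); (3, 4) → (0, -5)
T2 scale by (2, -1): (-24/5, 7/5) → (-48/5, -7/5); (-1, -2) → (-2, 2); (0, -5) → (0, 5)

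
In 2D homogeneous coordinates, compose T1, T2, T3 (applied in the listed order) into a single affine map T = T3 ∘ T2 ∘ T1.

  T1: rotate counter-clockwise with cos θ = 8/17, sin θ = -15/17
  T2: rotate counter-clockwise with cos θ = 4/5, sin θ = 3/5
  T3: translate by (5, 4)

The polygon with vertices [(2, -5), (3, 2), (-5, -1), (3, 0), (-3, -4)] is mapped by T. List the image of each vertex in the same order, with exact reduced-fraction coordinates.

image vertices: (399/85, -117/85), (728/85, 386/85), (4/85, 443/85), (656/85, 232/85), (10/17, 28/17)

T1 rotate counter-clockwise with cos θ = 8/17, sin θ = -15/17: (2, -5) → (-59/17, -70/17); (3, 2) → (54/17, -29/17); (-5, -1) → (-55/17, 67/17); (3, 0) → (24/17, -45/17); (-3, -4) → (-84/17, 13/17)
T2 rotate counter-clockwise with cos θ = 4/5, sin θ = 3/5: (-59/17, -70/17) → (-26/85, -457/85); (54/17, -29/17) → (303/85, 46/85); (-55/17, 67/17) → (-421/85, 103/85); (24/17, -45/17) → (231/85, -108/85); (-84/17, 13/17) → (-75/17, -40/17)
T3 translate by (5, 4): (-26/85, -457/85) → (399/85, -117/85); (303/85, 46/85) → (728/85, 386/85); (-421/85, 103/85) → (4/85, 443/85); (231/85, -108/85) → (656/85, 232/85); (-75/17, -40/17) → (10/17, 28/17)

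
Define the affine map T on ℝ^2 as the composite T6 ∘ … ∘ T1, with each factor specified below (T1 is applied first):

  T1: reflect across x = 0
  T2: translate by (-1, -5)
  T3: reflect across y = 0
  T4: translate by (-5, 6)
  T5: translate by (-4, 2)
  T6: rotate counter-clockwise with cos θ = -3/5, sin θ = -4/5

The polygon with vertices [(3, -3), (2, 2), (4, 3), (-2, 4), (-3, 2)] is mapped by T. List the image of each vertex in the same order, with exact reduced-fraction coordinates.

T1 reflect across x = 0: (3, -3) → (-3, -3); (2, 2) → (-2, 2); (4, 3) → (-4, 3); (-2, 4) → (2, 4); (-3, 2) → (3, 2)
T2 translate by (-1, -5): (-3, -3) → (-4, -8); (-2, 2) → (-3, -3); (-4, 3) → (-5, -2); (2, 4) → (1, -1); (3, 2) → (2, -3)
T3 reflect across y = 0: (-4, -8) → (-4, 8); (-3, -3) → (-3, 3); (-5, -2) → (-5, 2); (1, -1) → (1, 1); (2, -3) → (2, 3)
T4 translate by (-5, 6): (-4, 8) → (-9, 14); (-3, 3) → (-8, 9); (-5, 2) → (-10, 8); (1, 1) → (-4, 7); (2, 3) → (-3, 9)
T5 translate by (-4, 2): (-9, 14) → (-13, 16); (-8, 9) → (-12, 11); (-10, 8) → (-14, 10); (-4, 7) → (-8, 9); (-3, 9) → (-7, 11)
T6 rotate counter-clockwise with cos θ = -3/5, sin θ = -4/5: (-13, 16) → (103/5, 4/5); (-12, 11) → (16, 3); (-14, 10) → (82/5, 26/5); (-8, 9) → (12, 1); (-7, 11) → (13, -1)

image vertices: (103/5, 4/5), (16, 3), (82/5, 26/5), (12, 1), (13, -1)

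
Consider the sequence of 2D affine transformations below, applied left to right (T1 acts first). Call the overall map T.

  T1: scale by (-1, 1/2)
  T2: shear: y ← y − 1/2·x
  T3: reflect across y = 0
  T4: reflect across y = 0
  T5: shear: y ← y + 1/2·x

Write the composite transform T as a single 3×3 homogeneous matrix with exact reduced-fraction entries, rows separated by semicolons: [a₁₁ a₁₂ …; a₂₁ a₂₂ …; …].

T = [-1 0 0; 0 1/2 0; 0 0 1]

T1 = [-1 0 0; 0 1/2 0; 0 0 1]
T2·T1 = [-1 0 0; 1/2 1/2 0; 0 0 1]
T3·…·T1 = [-1 0 0; -1/2 -1/2 0; 0 0 1]
T4·…·T1 = [-1 0 0; 1/2 1/2 0; 0 0 1]
T5·…·T1 = [-1 0 0; 0 1/2 0; 0 0 1]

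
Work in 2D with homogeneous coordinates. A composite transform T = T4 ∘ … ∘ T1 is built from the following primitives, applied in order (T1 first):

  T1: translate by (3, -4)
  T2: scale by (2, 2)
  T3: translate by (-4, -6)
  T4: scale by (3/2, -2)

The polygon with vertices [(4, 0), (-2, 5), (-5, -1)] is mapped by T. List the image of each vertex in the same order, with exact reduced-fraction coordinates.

T1 translate by (3, -4): (4, 0) → (7, -4); (-2, 5) → (1, 1); (-5, -1) → (-2, -5)
T2 scale by (2, 2): (7, -4) → (14, -8); (1, 1) → (2, 2); (-2, -5) → (-4, -10)
T3 translate by (-4, -6): (14, -8) → (10, -14); (2, 2) → (-2, -4); (-4, -10) → (-8, -16)
T4 scale by (3/2, -2): (10, -14) → (15, 28); (-2, -4) → (-3, 8); (-8, -16) → (-12, 32)

image vertices: (15, 28), (-3, 8), (-12, 32)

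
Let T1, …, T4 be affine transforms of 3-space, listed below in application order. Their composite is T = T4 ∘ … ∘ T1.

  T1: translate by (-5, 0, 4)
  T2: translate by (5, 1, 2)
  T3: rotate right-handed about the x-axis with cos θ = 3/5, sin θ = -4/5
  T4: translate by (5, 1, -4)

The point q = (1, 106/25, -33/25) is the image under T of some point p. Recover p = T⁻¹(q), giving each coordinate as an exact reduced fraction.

p = (-4, -6/5, -9/5)

T1 = [1 0 0 -5; 0 1 0 0; 0 0 1 4; 0 0 0 1]
T2·T1 = [1 0 0 0; 0 1 0 1; 0 0 1 6; 0 0 0 1]
T3·…·T1 = [1 0 0 0; 0 3/5 4/5 27/5; 0 -4/5 3/5 14/5; 0 0 0 1]
T4·…·T1 = [1 0 0 5; 0 3/5 4/5 32/5; 0 -4/5 3/5 -6/5; 0 0 0 1]
det M = 1; M⁻¹ = [1 0 0 -5; 0 3/5 -4/5 -24/5; 0 4/5 3/5 -22/5; 0 0 0 1]
M⁻¹ · (1, 106/25, -33/25)ᵀ = (-4, -6/5, -9/5)ᵀ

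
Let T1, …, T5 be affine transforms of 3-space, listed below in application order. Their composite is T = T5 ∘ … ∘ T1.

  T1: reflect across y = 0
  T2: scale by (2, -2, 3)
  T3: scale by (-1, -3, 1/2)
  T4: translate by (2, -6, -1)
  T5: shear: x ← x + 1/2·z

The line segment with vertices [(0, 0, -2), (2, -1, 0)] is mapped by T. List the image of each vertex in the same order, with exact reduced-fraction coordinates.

image vertices: (0, -6, -4), (-5/2, 0, -1)

T1 reflect across y = 0: (0, 0, -2) → (0, 0, -2); (2, -1, 0) → (2, 1, 0)
T2 scale by (2, -2, 3): (0, 0, -2) → (0, 0, -6); (2, 1, 0) → (4, -2, 0)
T3 scale by (-1, -3, 1/2): (0, 0, -6) → (0, 0, -3); (4, -2, 0) → (-4, 6, 0)
T4 translate by (2, -6, -1): (0, 0, -3) → (2, -6, -4); (-4, 6, 0) → (-2, 0, -1)
T5 shear: x ← x + 1/2·z: (2, -6, -4) → (0, -6, -4); (-2, 0, -1) → (-5/2, 0, -1)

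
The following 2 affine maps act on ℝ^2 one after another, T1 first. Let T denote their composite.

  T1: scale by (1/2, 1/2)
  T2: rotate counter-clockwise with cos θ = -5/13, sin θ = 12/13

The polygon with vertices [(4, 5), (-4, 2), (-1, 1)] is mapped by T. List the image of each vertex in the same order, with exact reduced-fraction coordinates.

T1 scale by (1/2, 1/2): (4, 5) → (2, 5/2); (-4, 2) → (-2, 1); (-1, 1) → (-1/2, 1/2)
T2 rotate counter-clockwise with cos θ = -5/13, sin θ = 12/13: (2, 5/2) → (-40/13, 23/26); (-2, 1) → (-2/13, -29/13); (-1/2, 1/2) → (-7/26, -17/26)

image vertices: (-40/13, 23/26), (-2/13, -29/13), (-7/26, -17/26)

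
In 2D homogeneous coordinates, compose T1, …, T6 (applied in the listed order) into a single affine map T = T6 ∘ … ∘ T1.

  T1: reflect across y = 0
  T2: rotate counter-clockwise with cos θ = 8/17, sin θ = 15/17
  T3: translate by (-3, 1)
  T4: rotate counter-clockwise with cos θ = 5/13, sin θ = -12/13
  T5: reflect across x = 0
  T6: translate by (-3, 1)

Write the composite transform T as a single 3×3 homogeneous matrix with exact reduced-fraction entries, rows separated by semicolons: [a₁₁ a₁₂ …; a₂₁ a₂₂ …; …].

T = [-220/221 21/221 -36/13; -21/221 -220/221 54/13; 0 0 1]

T1 = [1 0 0; 0 -1 0; 0 0 1]
T2·T1 = [8/17 15/17 0; 15/17 -8/17 0; 0 0 1]
T3·…·T1 = [8/17 15/17 -3; 15/17 -8/17 1; 0 0 1]
T4·…·T1 = [220/221 -21/221 -3/13; -21/221 -220/221 41/13; 0 0 1]
T5·…·T1 = [-220/221 21/221 3/13; -21/221 -220/221 41/13; 0 0 1]
T6·…·T1 = [-220/221 21/221 -36/13; -21/221 -220/221 54/13; 0 0 1]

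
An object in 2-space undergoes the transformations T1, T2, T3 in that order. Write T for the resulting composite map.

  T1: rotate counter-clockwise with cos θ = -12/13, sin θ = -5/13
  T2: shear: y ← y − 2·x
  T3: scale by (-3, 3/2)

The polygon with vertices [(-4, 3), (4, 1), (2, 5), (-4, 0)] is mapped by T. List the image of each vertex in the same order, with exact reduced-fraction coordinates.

T1 rotate counter-clockwise with cos θ = -12/13, sin θ = -5/13: (-4, 3) → (63/13, -16/13); (4, 1) → (-43/13, -32/13); (2, 5) → (1/13, -70/13); (-4, 0) → (48/13, 20/13)
T2 shear: y ← y − 2·x: (63/13, -16/13) → (63/13, -142/13); (-43/13, -32/13) → (-43/13, 54/13); (1/13, -70/13) → (1/13, -72/13); (48/13, 20/13) → (48/13, -76/13)
T3 scale by (-3, 3/2): (63/13, -142/13) → (-189/13, -213/13); (-43/13, 54/13) → (129/13, 81/13); (1/13, -72/13) → (-3/13, -108/13); (48/13, -76/13) → (-144/13, -114/13)

image vertices: (-189/13, -213/13), (129/13, 81/13), (-3/13, -108/13), (-144/13, -114/13)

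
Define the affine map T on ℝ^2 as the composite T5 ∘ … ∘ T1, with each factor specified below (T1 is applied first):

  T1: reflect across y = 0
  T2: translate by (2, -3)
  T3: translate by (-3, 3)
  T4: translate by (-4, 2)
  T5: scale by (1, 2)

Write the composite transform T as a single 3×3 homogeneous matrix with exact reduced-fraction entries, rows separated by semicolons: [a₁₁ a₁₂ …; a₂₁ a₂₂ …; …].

T1 = [1 0 0; 0 -1 0; 0 0 1]
T2·T1 = [1 0 2; 0 -1 -3; 0 0 1]
T3·…·T1 = [1 0 -1; 0 -1 0; 0 0 1]
T4·…·T1 = [1 0 -5; 0 -1 2; 0 0 1]
T5·…·T1 = [1 0 -5; 0 -2 4; 0 0 1]

T = [1 0 -5; 0 -2 4; 0 0 1]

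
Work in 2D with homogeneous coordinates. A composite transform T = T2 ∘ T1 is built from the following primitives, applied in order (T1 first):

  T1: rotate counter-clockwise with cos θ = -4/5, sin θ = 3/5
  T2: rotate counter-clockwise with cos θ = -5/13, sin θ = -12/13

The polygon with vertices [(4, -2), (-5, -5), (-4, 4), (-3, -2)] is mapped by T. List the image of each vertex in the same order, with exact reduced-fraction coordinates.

T1 rotate counter-clockwise with cos θ = -4/5, sin θ = 3/5: (4, -2) → (-2, 4); (-5, -5) → (7, 1); (-4, 4) → (4/5, -28/5); (-3, -2) → (18/5, -1/5)
T2 rotate counter-clockwise with cos θ = -5/13, sin θ = -12/13: (-2, 4) → (58/13, 4/13); (7, 1) → (-23/13, -89/13); (4/5, -28/5) → (-356/65, 92/65); (18/5, -1/5) → (-102/65, -211/65)

image vertices: (58/13, 4/13), (-23/13, -89/13), (-356/65, 92/65), (-102/65, -211/65)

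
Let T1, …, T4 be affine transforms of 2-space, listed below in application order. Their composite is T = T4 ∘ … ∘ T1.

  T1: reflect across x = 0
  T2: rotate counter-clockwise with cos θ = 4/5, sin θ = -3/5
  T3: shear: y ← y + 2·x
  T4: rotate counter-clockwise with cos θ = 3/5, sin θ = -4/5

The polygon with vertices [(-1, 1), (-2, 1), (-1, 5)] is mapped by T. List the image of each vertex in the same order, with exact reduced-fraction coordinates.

T1 reflect across x = 0: (-1, 1) → (1, 1); (-2, 1) → (2, 1); (-1, 5) → (1, 5)
T2 rotate counter-clockwise with cos θ = 4/5, sin θ = -3/5: (1, 1) → (7/5, 1/5); (2, 1) → (11/5, -2/5); (1, 5) → (19/5, 17/5)
T3 shear: y ← y + 2·x: (7/5, 1/5) → (7/5, 3); (11/5, -2/5) → (11/5, 4); (19/5, 17/5) → (19/5, 11)
T4 rotate counter-clockwise with cos θ = 3/5, sin θ = -4/5: (7/5, 3) → (81/25, 17/25); (11/5, 4) → (113/25, 16/25); (19/5, 11) → (277/25, 89/25)

image vertices: (81/25, 17/25), (113/25, 16/25), (277/25, 89/25)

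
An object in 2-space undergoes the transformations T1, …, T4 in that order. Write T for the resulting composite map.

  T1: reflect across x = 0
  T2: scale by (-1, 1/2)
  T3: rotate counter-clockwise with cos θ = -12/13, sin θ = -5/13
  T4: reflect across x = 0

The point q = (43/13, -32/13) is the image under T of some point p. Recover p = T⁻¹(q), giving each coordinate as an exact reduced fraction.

T1 = [-1 0 0; 0 1 0; 0 0 1]
T2·T1 = [1 0 0; 0 1/2 0; 0 0 1]
T3·…·T1 = [-12/13 5/26 0; -5/13 -6/13 0; 0 0 1]
T4·…·T1 = [12/13 -5/26 0; -5/13 -6/13 0; 0 0 1]
det M = -1/2; M⁻¹ = [12/13 -5/13 0; -10/13 -24/13 0; 0 0 1]
M⁻¹ · (43/13, -32/13)ᵀ = (4, 2)ᵀ

p = (4, 2)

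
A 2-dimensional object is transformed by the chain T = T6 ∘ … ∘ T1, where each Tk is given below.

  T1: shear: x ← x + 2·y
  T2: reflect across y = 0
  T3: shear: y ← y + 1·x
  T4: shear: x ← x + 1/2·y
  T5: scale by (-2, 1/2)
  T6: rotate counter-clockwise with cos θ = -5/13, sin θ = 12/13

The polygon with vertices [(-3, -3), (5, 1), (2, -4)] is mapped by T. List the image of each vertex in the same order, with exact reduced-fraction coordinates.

T1 shear: x ← x + 2·y: (-3, -3) → (-9, -3); (5, 1) → (7, 1); (2, -4) → (-6, -4)
T2 reflect across y = 0: (-9, -3) → (-9, 3); (7, 1) → (7, -1); (-6, -4) → (-6, 4)
T3 shear: y ← y + 1·x: (-9, 3) → (-9, -6); (7, -1) → (7, 6); (-6, 4) → (-6, -2)
T4 shear: x ← x + 1/2·y: (-9, -6) → (-12, -6); (7, 6) → (10, 6); (-6, -2) → (-7, -2)
T5 scale by (-2, 1/2): (-12, -6) → (24, -3); (10, 6) → (-20, 3); (-7, -2) → (14, -1)
T6 rotate counter-clockwise with cos θ = -5/13, sin θ = 12/13: (24, -3) → (-84/13, 303/13); (-20, 3) → (64/13, -255/13); (14, -1) → (-58/13, 173/13)

image vertices: (-84/13, 303/13), (64/13, -255/13), (-58/13, 173/13)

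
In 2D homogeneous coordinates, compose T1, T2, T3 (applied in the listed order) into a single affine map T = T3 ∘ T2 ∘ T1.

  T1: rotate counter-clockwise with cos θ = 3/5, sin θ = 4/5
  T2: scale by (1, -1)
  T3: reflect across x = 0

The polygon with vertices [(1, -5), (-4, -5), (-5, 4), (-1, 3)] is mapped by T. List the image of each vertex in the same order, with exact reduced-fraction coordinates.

image vertices: (-23/5, 11/5), (-8/5, 31/5), (31/5, 8/5), (3, -1)

T1 rotate counter-clockwise with cos θ = 3/5, sin θ = 4/5: (1, -5) → (23/5, -11/5); (-4, -5) → (8/5, -31/5); (-5, 4) → (-31/5, -8/5); (-1, 3) → (-3, 1)
T2 scale by (1, -1): (23/5, -11/5) → (23/5, 11/5); (8/5, -31/5) → (8/5, 31/5); (-31/5, -8/5) → (-31/5, 8/5); (-3, 1) → (-3, -1)
T3 reflect across x = 0: (23/5, 11/5) → (-23/5, 11/5); (8/5, 31/5) → (-8/5, 31/5); (-31/5, 8/5) → (31/5, 8/5); (-3, -1) → (3, -1)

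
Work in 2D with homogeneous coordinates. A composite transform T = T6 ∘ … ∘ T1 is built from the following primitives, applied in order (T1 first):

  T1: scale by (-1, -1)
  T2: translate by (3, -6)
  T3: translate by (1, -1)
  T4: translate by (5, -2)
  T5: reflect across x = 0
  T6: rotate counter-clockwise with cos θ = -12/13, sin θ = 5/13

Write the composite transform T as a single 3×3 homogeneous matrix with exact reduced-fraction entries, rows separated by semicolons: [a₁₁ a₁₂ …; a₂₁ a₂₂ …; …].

T = [-12/13 5/13 153/13; 5/13 12/13 63/13; 0 0 1]

T1 = [-1 0 0; 0 -1 0; 0 0 1]
T2·T1 = [-1 0 3; 0 -1 -6; 0 0 1]
T3·…·T1 = [-1 0 4; 0 -1 -7; 0 0 1]
T4·…·T1 = [-1 0 9; 0 -1 -9; 0 0 1]
T5·…·T1 = [1 0 -9; 0 -1 -9; 0 0 1]
T6·…·T1 = [-12/13 5/13 153/13; 5/13 12/13 63/13; 0 0 1]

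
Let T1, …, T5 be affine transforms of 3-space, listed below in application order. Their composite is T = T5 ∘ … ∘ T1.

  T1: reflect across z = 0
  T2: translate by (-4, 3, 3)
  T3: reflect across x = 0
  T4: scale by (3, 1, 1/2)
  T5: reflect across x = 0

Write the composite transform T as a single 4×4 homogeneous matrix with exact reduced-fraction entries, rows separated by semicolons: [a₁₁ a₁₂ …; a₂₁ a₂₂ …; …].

T1 = [1 0 0 0; 0 1 0 0; 0 0 -1 0; 0 0 0 1]
T2·T1 = [1 0 0 -4; 0 1 0 3; 0 0 -1 3; 0 0 0 1]
T3·…·T1 = [-1 0 0 4; 0 1 0 3; 0 0 -1 3; 0 0 0 1]
T4·…·T1 = [-3 0 0 12; 0 1 0 3; 0 0 -1/2 3/2; 0 0 0 1]
T5·…·T1 = [3 0 0 -12; 0 1 0 3; 0 0 -1/2 3/2; 0 0 0 1]

T = [3 0 0 -12; 0 1 0 3; 0 0 -1/2 3/2; 0 0 0 1]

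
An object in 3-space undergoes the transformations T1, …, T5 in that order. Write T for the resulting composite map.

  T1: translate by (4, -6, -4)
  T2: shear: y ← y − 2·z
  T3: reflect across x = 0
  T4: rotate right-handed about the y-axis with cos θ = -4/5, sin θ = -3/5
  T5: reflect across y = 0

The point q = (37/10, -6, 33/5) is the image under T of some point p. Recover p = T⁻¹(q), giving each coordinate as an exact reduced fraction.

T1 = [1 0 0 4; 0 1 0 -6; 0 0 1 -4; 0 0 0 1]
T2·T1 = [1 0 0 4; 0 1 -2 2; 0 0 1 -4; 0 0 0 1]
T3·…·T1 = [-1 0 0 -4; 0 1 -2 2; 0 0 1 -4; 0 0 0 1]
T4·…·T1 = [4/5 0 -3/5 28/5; 0 1 -2 2; -3/5 0 -4/5 4/5; 0 0 0 1]
T5·…·T1 = [4/5 0 -3/5 28/5; 0 -1 2 -2; -3/5 0 -4/5 4/5; 0 0 0 1]
det M = 1; M⁻¹ = [4/5 0 -3/5 -4; -6/5 -1 -8/5 6; -3/5 0 -4/5 4; 0 0 0 1]
M⁻¹ · (37/10, -6, 33/5)ᵀ = (-5, -3, -7/2)ᵀ

p = (-5, -3, -7/2)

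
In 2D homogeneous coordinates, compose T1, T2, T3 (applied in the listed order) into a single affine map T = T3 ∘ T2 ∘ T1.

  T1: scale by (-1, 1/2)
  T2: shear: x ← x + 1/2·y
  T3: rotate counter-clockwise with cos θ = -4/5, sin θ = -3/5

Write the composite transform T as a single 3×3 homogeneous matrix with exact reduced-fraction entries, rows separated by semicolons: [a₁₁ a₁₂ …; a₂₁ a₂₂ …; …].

T = [4/5 1/10 0; 3/5 -11/20 0; 0 0 1]

T1 = [-1 0 0; 0 1/2 0; 0 0 1]
T2·T1 = [-1 1/4 0; 0 1/2 0; 0 0 1]
T3·…·T1 = [4/5 1/10 0; 3/5 -11/20 0; 0 0 1]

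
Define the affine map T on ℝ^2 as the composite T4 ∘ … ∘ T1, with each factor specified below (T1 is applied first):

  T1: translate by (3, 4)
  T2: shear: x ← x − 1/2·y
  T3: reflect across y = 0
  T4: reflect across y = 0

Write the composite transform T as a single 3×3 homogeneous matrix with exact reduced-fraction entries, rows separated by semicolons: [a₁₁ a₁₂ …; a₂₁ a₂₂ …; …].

T1 = [1 0 3; 0 1 4; 0 0 1]
T2·T1 = [1 -1/2 1; 0 1 4; 0 0 1]
T3·…·T1 = [1 -1/2 1; 0 -1 -4; 0 0 1]
T4·…·T1 = [1 -1/2 1; 0 1 4; 0 0 1]

T = [1 -1/2 1; 0 1 4; 0 0 1]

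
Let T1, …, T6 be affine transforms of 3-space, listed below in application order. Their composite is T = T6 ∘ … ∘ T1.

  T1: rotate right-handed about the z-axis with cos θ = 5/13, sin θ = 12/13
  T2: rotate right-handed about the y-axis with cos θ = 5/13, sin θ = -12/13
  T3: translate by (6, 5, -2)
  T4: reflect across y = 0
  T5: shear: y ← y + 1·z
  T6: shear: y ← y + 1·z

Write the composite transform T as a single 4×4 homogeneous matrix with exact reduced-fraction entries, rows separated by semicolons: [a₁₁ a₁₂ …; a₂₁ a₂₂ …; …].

T1 = [5/13 -12/13 0 0; 12/13 5/13 0 0; 0 0 1 0; 0 0 0 1]
T2·T1 = [25/169 -60/169 -12/13 0; 12/13 5/13 0 0; 60/169 -144/169 5/13 0; 0 0 0 1]
T3·…·T1 = [25/169 -60/169 -12/13 6; 12/13 5/13 0 5; 60/169 -144/169 5/13 -2; 0 0 0 1]
T4·…·T1 = [25/169 -60/169 -12/13 6; -12/13 -5/13 0 -5; 60/169 -144/169 5/13 -2; 0 0 0 1]
T5·…·T1 = [25/169 -60/169 -12/13 6; -96/169 -209/169 5/13 -7; 60/169 -144/169 5/13 -2; 0 0 0 1]
T6·…·T1 = [25/169 -60/169 -12/13 6; -36/169 -353/169 10/13 -9; 60/169 -144/169 5/13 -2; 0 0 0 1]

T = [25/169 -60/169 -12/13 6; -36/169 -353/169 10/13 -9; 60/169 -144/169 5/13 -2; 0 0 0 1]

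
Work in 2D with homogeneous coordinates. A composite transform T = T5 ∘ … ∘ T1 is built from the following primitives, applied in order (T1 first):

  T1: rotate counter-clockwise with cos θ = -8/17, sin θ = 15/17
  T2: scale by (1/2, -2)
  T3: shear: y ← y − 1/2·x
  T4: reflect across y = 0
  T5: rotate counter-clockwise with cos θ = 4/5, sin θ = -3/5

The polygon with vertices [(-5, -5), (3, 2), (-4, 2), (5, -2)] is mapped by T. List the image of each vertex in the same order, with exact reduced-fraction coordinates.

image vertices: (5/4, -135/34), (3/10, 259/85), (-53/10, -609/85), (61/10, 733/85)

T1 rotate counter-clockwise with cos θ = -8/17, sin θ = 15/17: (-5, -5) → (115/17, -35/17); (3, 2) → (-54/17, 29/17); (-4, 2) → (2/17, -76/17); (5, -2) → (-10/17, 91/17)
T2 scale by (1/2, -2): (115/17, -35/17) → (115/34, 70/17); (-54/17, 29/17) → (-27/17, -58/17); (2/17, -76/17) → (1/17, 152/17); (-10/17, 91/17) → (-5/17, -182/17)
T3 shear: y ← y − 1/2·x: (115/34, 70/17) → (115/34, 165/68); (-27/17, -58/17) → (-27/17, -89/34); (1/17, 152/17) → (1/17, 303/34); (-5/17, -182/17) → (-5/17, -359/34)
T4 reflect across y = 0: (115/34, 165/68) → (115/34, -165/68); (-27/17, -89/34) → (-27/17, 89/34); (1/17, 303/34) → (1/17, -303/34); (-5/17, -359/34) → (-5/17, 359/34)
T5 rotate counter-clockwise with cos θ = 4/5, sin θ = -3/5: (115/34, -165/68) → (5/4, -135/34); (-27/17, 89/34) → (3/10, 259/85); (1/17, -303/34) → (-53/10, -609/85); (-5/17, 359/34) → (61/10, 733/85)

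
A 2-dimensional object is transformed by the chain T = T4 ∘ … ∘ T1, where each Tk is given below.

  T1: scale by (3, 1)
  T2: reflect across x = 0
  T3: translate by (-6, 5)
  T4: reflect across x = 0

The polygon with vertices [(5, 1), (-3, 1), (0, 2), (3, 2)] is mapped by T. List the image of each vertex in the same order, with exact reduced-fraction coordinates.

T1 scale by (3, 1): (5, 1) → (15, 1); (-3, 1) → (-9, 1); (0, 2) → (0, 2); (3, 2) → (9, 2)
T2 reflect across x = 0: (15, 1) → (-15, 1); (-9, 1) → (9, 1); (0, 2) → (0, 2); (9, 2) → (-9, 2)
T3 translate by (-6, 5): (-15, 1) → (-21, 6); (9, 1) → (3, 6); (0, 2) → (-6, 7); (-9, 2) → (-15, 7)
T4 reflect across x = 0: (-21, 6) → (21, 6); (3, 6) → (-3, 6); (-6, 7) → (6, 7); (-15, 7) → (15, 7)

image vertices: (21, 6), (-3, 6), (6, 7), (15, 7)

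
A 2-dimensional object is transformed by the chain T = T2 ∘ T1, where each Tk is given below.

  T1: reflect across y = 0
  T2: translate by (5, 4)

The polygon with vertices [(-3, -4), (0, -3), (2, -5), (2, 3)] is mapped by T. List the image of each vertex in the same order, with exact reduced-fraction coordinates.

T1 reflect across y = 0: (-3, -4) → (-3, 4); (0, -3) → (0, 3); (2, -5) → (2, 5); (2, 3) → (2, -3)
T2 translate by (5, 4): (-3, 4) → (2, 8); (0, 3) → (5, 7); (2, 5) → (7, 9); (2, -3) → (7, 1)

image vertices: (2, 8), (5, 7), (7, 9), (7, 1)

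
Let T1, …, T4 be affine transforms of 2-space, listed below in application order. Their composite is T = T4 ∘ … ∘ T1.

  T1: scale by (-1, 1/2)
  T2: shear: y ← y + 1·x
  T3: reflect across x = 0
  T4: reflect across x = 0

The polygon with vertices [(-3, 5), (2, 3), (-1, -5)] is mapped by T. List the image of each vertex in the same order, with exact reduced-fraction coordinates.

T1 scale by (-1, 1/2): (-3, 5) → (3, 5/2); (2, 3) → (-2, 3/2); (-1, -5) → (1, -5/2)
T2 shear: y ← y + 1·x: (3, 5/2) → (3, 11/2); (-2, 3/2) → (-2, -1/2); (1, -5/2) → (1, -3/2)
T3 reflect across x = 0: (3, 11/2) → (-3, 11/2); (-2, -1/2) → (2, -1/2); (1, -3/2) → (-1, -3/2)
T4 reflect across x = 0: (-3, 11/2) → (3, 11/2); (2, -1/2) → (-2, -1/2); (-1, -3/2) → (1, -3/2)

image vertices: (3, 11/2), (-2, -1/2), (1, -3/2)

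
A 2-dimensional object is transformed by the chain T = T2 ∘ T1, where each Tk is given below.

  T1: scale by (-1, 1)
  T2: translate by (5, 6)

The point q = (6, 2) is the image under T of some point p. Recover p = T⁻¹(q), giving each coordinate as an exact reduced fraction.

p = (-1, -4)

T1 = [-1 0 0; 0 1 0; 0 0 1]
T2·T1 = [-1 0 5; 0 1 6; 0 0 1]
det M = -1; M⁻¹ = [-1 0 5; 0 1 -6; 0 0 1]
M⁻¹ · (6, 2)ᵀ = (-1, -4)ᵀ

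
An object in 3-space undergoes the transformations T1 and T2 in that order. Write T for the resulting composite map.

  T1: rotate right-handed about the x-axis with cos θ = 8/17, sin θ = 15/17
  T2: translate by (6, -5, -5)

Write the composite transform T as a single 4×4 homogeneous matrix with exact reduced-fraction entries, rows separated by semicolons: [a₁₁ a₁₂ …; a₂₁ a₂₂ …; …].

T1 = [1 0 0 0; 0 8/17 -15/17 0; 0 15/17 8/17 0; 0 0 0 1]
T2·T1 = [1 0 0 6; 0 8/17 -15/17 -5; 0 15/17 8/17 -5; 0 0 0 1]

T = [1 0 0 6; 0 8/17 -15/17 -5; 0 15/17 8/17 -5; 0 0 0 1]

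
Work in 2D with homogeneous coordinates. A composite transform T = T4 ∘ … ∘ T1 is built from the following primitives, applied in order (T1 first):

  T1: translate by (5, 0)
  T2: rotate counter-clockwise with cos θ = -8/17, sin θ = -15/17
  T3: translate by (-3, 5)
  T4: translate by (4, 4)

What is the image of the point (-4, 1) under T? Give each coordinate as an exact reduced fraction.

T1 translate by (5, 0): (-4, 1) → (1, 1)
T2 rotate counter-clockwise with cos θ = -8/17, sin θ = -15/17: (1, 1) → (7/17, -23/17)
T3 translate by (-3, 5): (7/17, -23/17) → (-44/17, 62/17)
T4 translate by (4, 4): (-44/17, 62/17) → (24/17, 130/17)

T(p) = (24/17, 130/17)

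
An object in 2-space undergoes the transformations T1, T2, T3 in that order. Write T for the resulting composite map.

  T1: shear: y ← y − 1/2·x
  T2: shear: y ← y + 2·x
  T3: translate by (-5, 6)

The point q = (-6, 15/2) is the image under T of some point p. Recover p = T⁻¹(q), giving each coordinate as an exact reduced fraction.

T1 = [1 0 0; -1/2 1 0; 0 0 1]
T2·T1 = [1 0 0; 3/2 1 0; 0 0 1]
T3·…·T1 = [1 0 -5; 3/2 1 6; 0 0 1]
det M = 1; M⁻¹ = [1 0 5; -3/2 1 -27/2; 0 0 1]
M⁻¹ · (-6, 15/2)ᵀ = (-1, 3)ᵀ

p = (-1, 3)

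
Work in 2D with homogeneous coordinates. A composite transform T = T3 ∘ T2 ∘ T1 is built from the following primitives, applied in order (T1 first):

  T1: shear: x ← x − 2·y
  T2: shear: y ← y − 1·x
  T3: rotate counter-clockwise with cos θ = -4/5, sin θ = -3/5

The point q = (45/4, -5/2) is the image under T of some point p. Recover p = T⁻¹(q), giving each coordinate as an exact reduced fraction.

T1 = [1 -2 0; 0 1 0; 0 0 1]
T2·T1 = [1 -2 0; -1 3 0; 0 0 1]
T3·…·T1 = [-7/5 17/5 0; 1/5 -6/5 0; 0 0 1]
det M = 1; M⁻¹ = [-6/5 -17/5 0; -1/5 -7/5 0; 0 0 1]
M⁻¹ · (45/4, -5/2)ᵀ = (-5, 5/4)ᵀ

p = (-5, 5/4)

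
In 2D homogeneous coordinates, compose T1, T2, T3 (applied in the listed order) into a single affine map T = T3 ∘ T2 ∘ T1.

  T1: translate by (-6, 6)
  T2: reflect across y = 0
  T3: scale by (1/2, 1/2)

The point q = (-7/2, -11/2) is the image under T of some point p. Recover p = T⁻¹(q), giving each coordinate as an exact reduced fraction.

T1 = [1 0 -6; 0 1 6; 0 0 1]
T2·T1 = [1 0 -6; 0 -1 -6; 0 0 1]
T3·…·T1 = [1/2 0 -3; 0 -1/2 -3; 0 0 1]
det M = -1/4; M⁻¹ = [2 0 6; 0 -2 -6; 0 0 1]
M⁻¹ · (-7/2, -11/2)ᵀ = (-1, 5)ᵀ

p = (-1, 5)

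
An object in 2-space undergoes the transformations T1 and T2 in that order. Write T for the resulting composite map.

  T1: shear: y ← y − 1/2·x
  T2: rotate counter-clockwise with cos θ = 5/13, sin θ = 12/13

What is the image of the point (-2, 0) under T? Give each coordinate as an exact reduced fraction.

T1 shear: y ← y − 1/2·x: (-2, 0) → (-2, 1)
T2 rotate counter-clockwise with cos θ = 5/13, sin θ = 12/13: (-2, 1) → (-22/13, -19/13)

T(p) = (-22/13, -19/13)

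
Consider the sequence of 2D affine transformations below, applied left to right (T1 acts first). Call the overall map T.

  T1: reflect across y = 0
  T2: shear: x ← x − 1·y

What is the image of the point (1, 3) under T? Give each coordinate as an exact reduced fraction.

T1 reflect across y = 0: (1, 3) → (1, -3)
T2 shear: x ← x − 1·y: (1, -3) → (4, -3)

T(p) = (4, -3)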